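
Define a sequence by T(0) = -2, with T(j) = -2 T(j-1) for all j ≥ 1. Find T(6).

T(1) = -2·(-2) = 4
T(2) = -2·4 = -8
T(3) = -2·(-8) = 16
T(4) = -2·16 = -32
T(5) = -2·(-32) = 64
T(6) = -2·64 = -128

-128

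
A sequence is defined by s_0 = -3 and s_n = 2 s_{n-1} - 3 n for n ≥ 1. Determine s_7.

s_1 = 2*(-3) - 3 = -9
s_2 = 2*(-9) - 6 = -24
s_3 = 2*(-24) - 9 = -57
s_4 = 2*(-57) - 12 = -126
s_5 = 2*(-126) - 15 = -267
s_6 = 2*(-267) - 18 = -552
s_7 = 2*(-552) - 21 = -1125

-1125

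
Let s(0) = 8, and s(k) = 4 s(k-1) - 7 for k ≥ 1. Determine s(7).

s(1) = 4*8 - 7 = 25
s(2) = 4*25 - 7 = 93
s(3) = 4*93 - 7 = 365
s(4) = 4*365 - 7 = 1453
s(5) = 4*1453 - 7 = 5805
s(6) = 4*5805 - 7 = 23213
s(7) = 4*23213 - 7 = 92845

92845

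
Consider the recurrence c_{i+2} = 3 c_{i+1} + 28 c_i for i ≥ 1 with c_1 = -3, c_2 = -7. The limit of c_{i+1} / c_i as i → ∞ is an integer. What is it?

7

The characteristic equation is r^2 - 3r - 28 = 0, which factors as (r - 7)(r + 4) = 0.
So the roots are 7 and -4. Since |7| > |-4| and the coefficient of 7^i is non-zero, the ratio tends to 7.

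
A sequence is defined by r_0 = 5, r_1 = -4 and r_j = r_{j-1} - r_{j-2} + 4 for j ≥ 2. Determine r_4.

12

r_2 = (-4) - 5 + 4 = -5
r_3 = (-5) - (-4) + 4 = 3
r_4 = 3 - (-5) + 4 = 12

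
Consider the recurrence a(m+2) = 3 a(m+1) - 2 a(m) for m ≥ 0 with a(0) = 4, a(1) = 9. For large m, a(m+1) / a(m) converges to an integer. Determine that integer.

The characteristic equation is r^2 - 3r + 2 = 0, which factors as (r - 2)(r - 1) = 0.
So the roots are 2 and 1. Since |2| > |1| and the coefficient of 2^m is non-zero, the ratio tends to 2.

2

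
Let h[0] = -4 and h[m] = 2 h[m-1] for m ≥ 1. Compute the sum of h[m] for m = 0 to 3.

h[1] = 2·(-4) = -8
h[2] = 2·(-8) = -16
h[3] = 2·(-16) = -32
Sum = (-4) + (-8) + (-16) + (-32) = -60

-60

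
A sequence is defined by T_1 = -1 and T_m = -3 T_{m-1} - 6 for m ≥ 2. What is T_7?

363

T_2 = -3*(-1) - 6 = -3
T_3 = -3*(-3) - 6 = 3
T_4 = -3*3 - 6 = -15
T_5 = -3*(-15) - 6 = 39
T_6 = -3*39 - 6 = -123
T_7 = -3*(-123) - 6 = 363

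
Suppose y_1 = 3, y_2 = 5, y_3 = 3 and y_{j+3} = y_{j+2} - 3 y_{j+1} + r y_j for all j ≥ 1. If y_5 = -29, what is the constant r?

-1

y_4 = -12 + 3r
y_5 = -21 + 8r
So -21 + 8r = -29, giving r = -1.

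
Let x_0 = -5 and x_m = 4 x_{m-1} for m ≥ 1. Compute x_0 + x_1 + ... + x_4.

x_1 = 4·(-5) = -20
x_2 = 4·(-20) = -80
x_3 = 4·(-80) = -320
x_4 = 4·(-320) = -1280
Sum = (-5) + (-20) + (-80) + (-320) + (-1280) = -1705

-1705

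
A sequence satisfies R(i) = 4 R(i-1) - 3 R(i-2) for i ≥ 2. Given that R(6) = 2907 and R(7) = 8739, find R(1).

3

Rearranging, R(i-2) = (R(i) - 4 R(i-1)) / -3.
R(5) = (8739 - 4(2907)) / -3 = -2889/-3 = 963
R(4) = (2907 - 4(963)) / -3 = -945/-3 = 315
R(3) = (963 - 4(315)) / -3 = -297/-3 = 99
R(2) = (315 - 4(99)) / -3 = -81/-3 = 27
R(1) = (99 - 4(27)) / -3 = -9/-3 = 3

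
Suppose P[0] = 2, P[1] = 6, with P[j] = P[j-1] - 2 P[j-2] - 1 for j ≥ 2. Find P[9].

-96

P[2] = 6 - 2·2 - 1 = 1
P[3] = 1 - 2·6 - 1 = -12
P[4] = (-12) - 2·1 - 1 = -15
P[5] = (-15) - 2·(-12) - 1 = 8
P[6] = 8 - 2·(-15) - 1 = 37
P[7] = 37 - 2·8 - 1 = 20
P[8] = 20 - 2·37 - 1 = -55
P[9] = (-55) - 2·20 - 1 = -96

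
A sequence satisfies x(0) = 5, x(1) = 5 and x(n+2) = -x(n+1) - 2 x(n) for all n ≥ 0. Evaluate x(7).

x(2) = -5 - 2*5 = -15
x(3) = -(-15) - 2*5 = 5
x(4) = -5 - 2*(-15) = 25
x(5) = -25 - 2*5 = -35
x(6) = -(-35) - 2*25 = -15
x(7) = -(-15) - 2*(-35) = 85

85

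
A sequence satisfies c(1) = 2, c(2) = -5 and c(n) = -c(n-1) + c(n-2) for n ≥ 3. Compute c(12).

c(3) = -(-5) + 2 = 7
c(4) = -7 + (-5) = -12
c(5) = -(-12) + 7 = 19
c(6) = -19 + (-12) = -31
c(7) = -(-31) + 19 = 50
c(8) = -50 + (-31) = -81
c(9) = -(-81) + 50 = 131
c(10) = -131 + (-81) = -212
c(11) = -(-212) + 131 = 343
c(12) = -343 + (-212) = -555

-555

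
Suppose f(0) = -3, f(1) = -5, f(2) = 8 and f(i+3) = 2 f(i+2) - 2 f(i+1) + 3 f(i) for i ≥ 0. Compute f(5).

-4

f(3) = 2*8 - 2*(-5) + 3*(-3) = 17
f(4) = 2*17 - 2*8 + 3*(-5) = 3
f(5) = 2*3 - 2*17 + 3*8 = -4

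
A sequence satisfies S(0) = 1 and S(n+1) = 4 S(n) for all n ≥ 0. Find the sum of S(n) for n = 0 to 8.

87381

S(1) = 4*1 = 4
S(2) = 4*4 = 16
S(3) = 4*16 = 64
S(4) = 4*64 = 256
S(5) = 4*256 = 1024
S(6) = 4*1024 = 4096
S(7) = 4*4096 = 16384
S(8) = 4*16384 = 65536
Sum = 1 + 4 + 16 + 64 + 256 + 1024 + 4096 + 16384 + 65536 = 87381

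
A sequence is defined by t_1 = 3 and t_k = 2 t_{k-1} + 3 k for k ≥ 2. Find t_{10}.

6108

t_2 = 2·3 + 6 = 12
t_3 = 2·12 + 9 = 33
t_4 = 2·33 + 12 = 78
t_5 = 2·78 + 15 = 171
t_6 = 2·171 + 18 = 360
t_7 = 2·360 + 21 = 741
t_8 = 2·741 + 24 = 1506
t_9 = 2·1506 + 27 = 3039
t_{10} = 2·3039 + 30 = 6108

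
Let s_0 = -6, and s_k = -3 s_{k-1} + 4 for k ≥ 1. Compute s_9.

137782

s_1 = -3·(-6) + 4 = 22
s_2 = -3·22 + 4 = -62
s_3 = -3·(-62) + 4 = 190
s_4 = -3·190 + 4 = -566
s_5 = -3·(-566) + 4 = 1702
s_6 = -3·1702 + 4 = -5102
s_7 = -3·(-5102) + 4 = 15310
s_8 = -3·15310 + 4 = -45926
s_9 = -3·(-45926) + 4 = 137782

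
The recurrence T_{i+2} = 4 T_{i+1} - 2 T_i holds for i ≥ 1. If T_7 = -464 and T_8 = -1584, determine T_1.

-2

Rearranging, T_{i-2} = (T_i - 4 T_{i-1}) / -2.
T_6 = (-1584 - 4·(-464)) / -2 = 272/-2 = -136
T_5 = (-464 - 4·(-136)) / -2 = 80/-2 = -40
T_4 = (-136 - 4·(-40)) / -2 = 24/-2 = -12
T_3 = (-40 - 4·(-12)) / -2 = 8/-2 = -4
T_2 = (-12 - 4·(-4)) / -2 = 4/-2 = -2
T_1 = (-4 - 4·(-2)) / -2 = 4/-2 = -2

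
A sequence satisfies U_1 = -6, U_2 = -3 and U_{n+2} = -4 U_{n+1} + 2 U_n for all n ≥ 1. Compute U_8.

U_3 = -4·(-3) + 2·(-6) = 0
U_4 = -4·0 + 2·(-3) = -6
U_5 = -4·(-6) + 2·0 = 24
U_6 = -4·24 + 2·(-6) = -108
U_7 = -4·(-108) + 2·24 = 480
U_8 = -4·480 + 2·(-108) = -2136

-2136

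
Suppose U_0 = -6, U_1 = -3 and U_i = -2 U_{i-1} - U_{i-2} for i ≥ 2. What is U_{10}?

U_2 = -2(-3) - (-6) = 12
U_3 = -2(12) - (-3) = -21
U_4 = -2(-21) - 12 = 30
U_5 = -2(30) - (-21) = -39
U_6 = -2(-39) - 30 = 48
U_7 = -2(48) - (-39) = -57
U_8 = -2(-57) - 48 = 66
U_9 = -2(66) - (-57) = -75
U_{10} = -2(-75) - 66 = 84

84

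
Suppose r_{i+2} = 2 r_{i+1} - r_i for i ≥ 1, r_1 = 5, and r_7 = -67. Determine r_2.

-7

Let r_2 = z.
r_3 = -5 + 2z
r_4 = -10 + 3z
r_5 = -15 + 4z
r_6 = -20 + 5z
r_7 = -25 + 6z
So -25 + 6z = -67, giving z = -7.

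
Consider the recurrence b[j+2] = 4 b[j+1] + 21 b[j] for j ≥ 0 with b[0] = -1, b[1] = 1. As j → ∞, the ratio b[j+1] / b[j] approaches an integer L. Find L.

7

The characteristic equation is r^2 - 4r - 21 = 0, which factors as (r - 7)(r + 3) = 0.
So the roots are 7 and -3. Since |7| > |-3| and the coefficient of 7^j is non-zero, the ratio tends to 7.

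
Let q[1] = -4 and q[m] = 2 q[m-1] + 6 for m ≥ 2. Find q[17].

131066

The fixed point is 6/(1 - 2) = -6, so q[m] + 6 = 2(q[m-1] + 6).
Hence q[m] = 2·2^{m-1} - 6.
q[17] = 2·2^{16} - 6 = 2·65536 - 6 = 131066.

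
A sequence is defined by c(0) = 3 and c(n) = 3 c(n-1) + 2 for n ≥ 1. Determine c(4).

c(1) = 3·3 + 2 = 11
c(2) = 3·11 + 2 = 35
c(3) = 3·35 + 2 = 107
c(4) = 3·107 + 2 = 323

323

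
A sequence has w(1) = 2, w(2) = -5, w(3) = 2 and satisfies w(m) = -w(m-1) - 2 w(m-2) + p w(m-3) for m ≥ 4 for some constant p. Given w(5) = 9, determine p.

w(4) = 8 + 2p
w(5) = -12 - 7p
So -12 - 7p = 9, giving p = -3.

-3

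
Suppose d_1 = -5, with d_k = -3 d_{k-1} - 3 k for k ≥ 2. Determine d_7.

-2694

d_2 = -3·(-5) - 6 = 9
d_3 = -3·9 - 9 = -36
d_4 = -3·(-36) - 12 = 96
d_5 = -3·96 - 15 = -303
d_6 = -3·(-303) - 18 = 891
d_7 = -3·891 - 21 = -2694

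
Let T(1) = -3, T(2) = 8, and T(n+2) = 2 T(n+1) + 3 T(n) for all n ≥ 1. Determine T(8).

2738

T(3) = 2·8 + 3·(-3) = 7
T(4) = 2·7 + 3·8 = 38
T(5) = 2·38 + 3·7 = 97
T(6) = 2·97 + 3·38 = 308
T(7) = 2·308 + 3·97 = 907
T(8) = 2·907 + 3·308 = 2738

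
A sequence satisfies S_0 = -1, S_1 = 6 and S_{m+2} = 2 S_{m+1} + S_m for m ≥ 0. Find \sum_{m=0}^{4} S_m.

111

S_2 = 2*6 + (-1) = 11
S_3 = 2*11 + 6 = 28
S_4 = 2*28 + 11 = 67
Sum = (-1) + 6 + 11 + 28 + 67 = 111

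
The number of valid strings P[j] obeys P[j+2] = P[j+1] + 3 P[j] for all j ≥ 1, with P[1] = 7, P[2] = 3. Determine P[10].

P[3] = 3 + 3*7 = 24
P[4] = 24 + 3*3 = 33
P[5] = 33 + 3*24 = 105
P[6] = 105 + 3*33 = 204
P[7] = 204 + 3*105 = 519
P[8] = 519 + 3*204 = 1131
P[9] = 1131 + 3*519 = 2688
P[10] = 2688 + 3*1131 = 6081

6081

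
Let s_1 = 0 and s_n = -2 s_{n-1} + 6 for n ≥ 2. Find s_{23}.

The fixed point is 6/(1 + 2) = 2, so s_n - 2 = -2(s_{n-1} - 2).
Hence s_n = -2·(-2)^{n-1} + 2.
s_{23} = -2·(-2)^{22} + 2 = -2·4194304 + 2 = -8388606.

-8388606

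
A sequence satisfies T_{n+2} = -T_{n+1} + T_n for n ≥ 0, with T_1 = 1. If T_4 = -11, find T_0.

-4

Let T_0 = x.
T_2 = -1 + x
T_3 = 2 - x
T_4 = -3 + 2x
So -3 + 2x = -11, giving x = -4.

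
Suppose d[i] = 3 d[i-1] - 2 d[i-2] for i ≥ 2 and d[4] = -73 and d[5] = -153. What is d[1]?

Rearranging, d[i-2] = (d[i] - 3 d[i-1]) / -2.
d[3] = (-153 - 3(-73)) / -2 = 66/-2 = -33
d[2] = (-73 - 3(-33)) / -2 = 26/-2 = -13
d[1] = (-33 - 3(-13)) / -2 = 6/-2 = -3

-3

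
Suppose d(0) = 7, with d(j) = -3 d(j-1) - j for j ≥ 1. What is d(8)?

47155

d(1) = -3(7) - 1 = -22
d(2) = -3(-22) - 2 = 64
d(3) = -3(64) - 3 = -195
d(4) = -3(-195) - 4 = 581
d(5) = -3(581) - 5 = -1748
d(6) = -3(-1748) - 6 = 5238
d(7) = -3(5238) - 7 = -15721
d(8) = -3(-15721) - 8 = 47155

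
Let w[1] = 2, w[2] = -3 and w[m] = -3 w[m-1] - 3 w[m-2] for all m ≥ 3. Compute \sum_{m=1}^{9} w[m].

w[3] = -3(-3) - 3(2) = 3
w[4] = -3(3) - 3(-3) = 0
w[5] = -3(0) - 3(3) = -9
w[6] = -3(-9) - 3(0) = 27
w[7] = -3(27) - 3(-9) = -54
w[8] = -3(-54) - 3(27) = 81
w[9] = -3(81) - 3(-54) = -81
Sum = 2 + (-3) + 3 + 0 + (-9) + 27 + (-54) + 81 + (-81) = -34

-34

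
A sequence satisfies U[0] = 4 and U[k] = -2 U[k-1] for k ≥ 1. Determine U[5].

U[1] = -2·4 = -8
U[2] = -2·(-8) = 16
U[3] = -2·16 = -32
U[4] = -2·(-32) = 64
U[5] = -2·64 = -128

-128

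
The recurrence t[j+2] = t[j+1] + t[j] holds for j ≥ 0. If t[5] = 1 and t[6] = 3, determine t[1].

Rearranging, t[j-2] = t[j] - t[j-1].
t[4] = 3 - 1 = 2
t[3] = 1 - 2 = -1
t[2] = 2 - (-1) = 3
t[1] = -1 - 3 = -4

-4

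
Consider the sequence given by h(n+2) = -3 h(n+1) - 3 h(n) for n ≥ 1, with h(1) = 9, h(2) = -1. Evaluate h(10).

h(3) = -3·(-1) - 3·9 = -24
h(4) = -3·(-24) - 3·(-1) = 75
h(5) = -3·75 - 3·(-24) = -153
h(6) = -3·(-153) - 3·75 = 234
h(7) = -3·234 - 3·(-153) = -243
h(8) = -3·(-243) - 3·234 = 27
h(9) = -3·27 - 3·(-243) = 648
h(10) = -3·648 - 3·27 = -2025

-2025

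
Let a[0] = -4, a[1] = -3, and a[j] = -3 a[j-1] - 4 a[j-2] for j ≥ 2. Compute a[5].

-15

a[2] = -3*(-3) - 4*(-4) = 25
a[3] = -3*25 - 4*(-3) = -63
a[4] = -3*(-63) - 4*25 = 89
a[5] = -3*89 - 4*(-63) = -15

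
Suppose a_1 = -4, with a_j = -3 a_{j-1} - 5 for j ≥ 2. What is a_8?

6013

a_2 = -3*(-4) - 5 = 7
a_3 = -3*7 - 5 = -26
a_4 = -3*(-26) - 5 = 73
a_5 = -3*73 - 5 = -224
a_6 = -3*(-224) - 5 = 667
a_7 = -3*667 - 5 = -2006
a_8 = -3*(-2006) - 5 = 6013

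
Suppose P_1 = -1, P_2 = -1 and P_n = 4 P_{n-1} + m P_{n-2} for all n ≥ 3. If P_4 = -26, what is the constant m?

2

P_3 = -4 - m
P_4 = -16 - 5m
So -16 - 5m = -26, giving m = 2.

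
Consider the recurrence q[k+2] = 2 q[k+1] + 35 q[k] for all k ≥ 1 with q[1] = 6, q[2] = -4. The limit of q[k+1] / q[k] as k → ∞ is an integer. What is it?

The characteristic equation is r^2 - 2r - 35 = 0, which factors as (r - 7)(r + 5) = 0.
So the roots are 7 and -5. Since |7| > |-5| and the coefficient of 7^k is non-zero, the ratio tends to 7.

7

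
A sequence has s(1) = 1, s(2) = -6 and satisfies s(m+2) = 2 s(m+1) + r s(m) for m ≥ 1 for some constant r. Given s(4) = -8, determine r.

s(3) = -12 + r
s(4) = -24 - 4r
So -24 - 4r = -8, giving r = -4.

-4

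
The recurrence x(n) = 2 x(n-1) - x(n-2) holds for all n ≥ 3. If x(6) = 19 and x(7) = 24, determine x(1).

-6

Rearranging, x(n-2) = -(x(n) - 2 x(n-1)).
x(5) = -(24 - 2·19) = 14
x(4) = -(19 - 2·14) = 9
x(3) = -(14 - 2·9) = 4
x(2) = -(9 - 2·4) = -1
x(1) = -(4 - 2·(-1)) = -6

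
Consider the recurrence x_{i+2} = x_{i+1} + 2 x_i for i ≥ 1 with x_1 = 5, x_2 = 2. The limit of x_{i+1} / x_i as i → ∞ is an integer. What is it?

2

The characteristic equation is r^2 - r - 2 = 0, which factors as (r - 2)(r + 1) = 0.
So the roots are 2 and -1. Since |2| > |-1| and the coefficient of 2^i is non-zero, the ratio tends to 2.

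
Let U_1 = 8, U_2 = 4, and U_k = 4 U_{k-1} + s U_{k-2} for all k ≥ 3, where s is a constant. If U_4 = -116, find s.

-5

U_3 = 16 + 8s
U_4 = 64 + 36s
So 64 + 36s = -116, giving s = -5.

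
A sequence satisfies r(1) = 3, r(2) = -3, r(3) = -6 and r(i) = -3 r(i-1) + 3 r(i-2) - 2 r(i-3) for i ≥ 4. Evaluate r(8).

r(4) = -3·(-6) + 3·(-3) - 2·3 = 3
r(5) = -3·3 + 3·(-6) - 2·(-3) = -21
r(6) = -3·(-21) + 3·3 - 2·(-6) = 84
r(7) = -3·84 + 3·(-21) - 2·3 = -321
r(8) = -3·(-321) + 3·84 - 2·(-21) = 1257

1257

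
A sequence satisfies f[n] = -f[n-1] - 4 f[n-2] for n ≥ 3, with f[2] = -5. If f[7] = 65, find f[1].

Let f[1] = w.
f[3] = 5 - 4w
f[4] = 15 + 4w
f[5] = -35 + 12w
f[6] = -25 - 28w
f[7] = 165 - 20w
So 165 - 20w = 65, giving w = 5.

5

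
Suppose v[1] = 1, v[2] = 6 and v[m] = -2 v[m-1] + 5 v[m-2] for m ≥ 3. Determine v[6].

v[3] = -2*6 + 5*1 = -7
v[4] = -2*(-7) + 5*6 = 44
v[5] = -2*44 + 5*(-7) = -123
v[6] = -2*(-123) + 5*44 = 466

466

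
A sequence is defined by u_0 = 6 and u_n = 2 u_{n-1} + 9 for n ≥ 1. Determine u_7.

u_1 = 2*6 + 9 = 21
u_2 = 2*21 + 9 = 51
u_3 = 2*51 + 9 = 111
u_4 = 2*111 + 9 = 231
u_5 = 2*231 + 9 = 471
u_6 = 2*471 + 9 = 951
u_7 = 2*951 + 9 = 1911

1911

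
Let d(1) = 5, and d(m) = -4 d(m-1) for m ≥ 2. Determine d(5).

d(2) = -4·5 = -20
d(3) = -4·(-20) = 80
d(4) = -4·80 = -320
d(5) = -4·(-320) = 1280

1280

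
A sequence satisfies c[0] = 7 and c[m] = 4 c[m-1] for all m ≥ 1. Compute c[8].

c[1] = 4·7 = 28
c[2] = 4·28 = 112
c[3] = 4·112 = 448
c[4] = 4·448 = 1792
c[5] = 4·1792 = 7168
c[6] = 4·7168 = 28672
c[7] = 4·28672 = 114688
c[8] = 4·114688 = 458752

458752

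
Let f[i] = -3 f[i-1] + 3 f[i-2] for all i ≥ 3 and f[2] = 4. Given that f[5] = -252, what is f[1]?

Let f[1] = w.
f[3] = -12 + 3w
f[4] = 48 - 9w
f[5] = -180 + 36w
So -180 + 36w = -252, giving w = -2.

-2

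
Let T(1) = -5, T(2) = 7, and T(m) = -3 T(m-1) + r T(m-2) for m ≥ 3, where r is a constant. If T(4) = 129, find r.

3

T(3) = -21 - 5r
T(4) = 63 + 22r
So 63 + 22r = 129, giving r = 3.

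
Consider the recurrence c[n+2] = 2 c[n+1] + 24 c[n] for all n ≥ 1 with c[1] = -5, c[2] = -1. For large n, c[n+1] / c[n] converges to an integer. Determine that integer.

6

The characteristic equation is r^2 - 2r - 24 = 0, which factors as (r - 6)(r + 4) = 0.
So the roots are 6 and -4. Since |6| > |-4| and the coefficient of 6^n is non-zero, the ratio tends to 6.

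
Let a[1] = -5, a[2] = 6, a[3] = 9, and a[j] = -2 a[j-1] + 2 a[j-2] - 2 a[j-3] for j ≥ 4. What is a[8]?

-8

a[4] = -2*9 + 2*6 - 2*(-5) = 4
a[5] = -2*4 + 2*9 - 2*6 = -2
a[6] = -2*(-2) + 2*4 - 2*9 = -6
a[7] = -2*(-6) + 2*(-2) - 2*4 = 0
a[8] = -2*0 + 2*(-6) - 2*(-2) = -8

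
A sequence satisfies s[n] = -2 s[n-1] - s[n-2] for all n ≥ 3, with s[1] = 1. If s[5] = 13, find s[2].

Let s[2] = v.
s[3] = -1 - 2v
s[4] = 2 + 3v
s[5] = -3 - 4v
So -3 - 4v = 13, giving v = -4.

-4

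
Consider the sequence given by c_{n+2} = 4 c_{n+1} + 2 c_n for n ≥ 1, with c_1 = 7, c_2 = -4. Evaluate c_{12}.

-2358016

c_3 = 4·(-4) + 2·7 = -2
c_4 = 4·(-2) + 2·(-4) = -16
c_5 = 4·(-16) + 2·(-2) = -68
c_6 = 4·(-68) + 2·(-16) = -304
c_7 = 4·(-304) + 2·(-68) = -1352
c_8 = 4·(-1352) + 2·(-304) = -6016
c_9 = 4·(-6016) + 2·(-1352) = -26768
c_{10} = 4·(-26768) + 2·(-6016) = -119104
c_{11} = 4·(-119104) + 2·(-26768) = -529952
c_{12} = 4·(-529952) + 2·(-119104) = -2358016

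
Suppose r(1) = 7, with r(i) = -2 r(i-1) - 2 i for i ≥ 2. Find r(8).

r(2) = -2(7) - 4 = -18
r(3) = -2(-18) - 6 = 30
r(4) = -2(30) - 8 = -68
r(5) = -2(-68) - 10 = 126
r(6) = -2(126) - 12 = -264
r(7) = -2(-264) - 14 = 514
r(8) = -2(514) - 16 = -1044

-1044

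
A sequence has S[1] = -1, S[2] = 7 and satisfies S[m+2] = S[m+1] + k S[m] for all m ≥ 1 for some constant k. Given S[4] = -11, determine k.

-3

S[3] = 7 - k
S[4] = 7 + 6k
So 7 + 6k = -11, giving k = -3.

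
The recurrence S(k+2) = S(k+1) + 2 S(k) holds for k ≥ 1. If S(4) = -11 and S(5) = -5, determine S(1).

5

Rearranging, S(k-2) = (S(k) - S(k-1)) / 2.
S(3) = (-5 - (-11)) / 2 = 6/2 = 3
S(2) = (-11 - 3) / 2 = -14/2 = -7
S(1) = (3 - (-7)) / 2 = 10/2 = 5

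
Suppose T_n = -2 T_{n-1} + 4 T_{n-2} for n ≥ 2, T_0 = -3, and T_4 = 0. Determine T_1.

Let T_1 = z.
T_2 = -12 - 2z
T_3 = 24 + 8z
T_4 = -96 - 24z
So -96 - 24z = 0, giving z = -4.

-4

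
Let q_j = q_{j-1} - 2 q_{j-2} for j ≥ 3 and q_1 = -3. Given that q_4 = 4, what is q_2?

Let q_2 = w.
q_3 = 6 + w
q_4 = 6 - w
So 6 - w = 4, giving w = 2.

2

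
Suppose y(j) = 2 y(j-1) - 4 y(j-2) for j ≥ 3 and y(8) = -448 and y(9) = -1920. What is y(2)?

-7

Rearranging, y(j-2) = (y(j) - 2 y(j-1)) / -4.
y(7) = (-1920 - 2(-448)) / -4 = -1024/-4 = 256
y(6) = (-448 - 2(256)) / -4 = -960/-4 = 240
y(5) = (256 - 2(240)) / -4 = -224/-4 = 56
y(4) = (240 - 2(56)) / -4 = 128/-4 = -32
y(3) = (56 - 2(-32)) / -4 = 120/-4 = -30
y(2) = (-32 - 2(-30)) / -4 = 28/-4 = -7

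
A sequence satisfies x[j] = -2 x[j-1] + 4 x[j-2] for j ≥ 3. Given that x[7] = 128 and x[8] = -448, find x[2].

Rearranging, x[j-2] = (x[j] + 2 x[j-1]) / 4.
x[6] = (-448 + 2(128)) / 4 = -192/4 = -48
x[5] = (128 + 2(-48)) / 4 = 32/4 = 8
x[4] = (-48 + 2(8)) / 4 = -32/4 = -8
x[3] = (8 + 2(-8)) / 4 = -8/4 = -2
x[2] = (-8 + 2(-2)) / 4 = -12/4 = -3

-3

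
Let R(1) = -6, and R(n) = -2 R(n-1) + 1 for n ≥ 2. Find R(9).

-1621

R(2) = -2·(-6) + 1 = 13
R(3) = -2·13 + 1 = -25
R(4) = -2·(-25) + 1 = 51
R(5) = -2·51 + 1 = -101
R(6) = -2·(-101) + 1 = 203
R(7) = -2·203 + 1 = -405
R(8) = -2·(-405) + 1 = 811
R(9) = -2·811 + 1 = -1621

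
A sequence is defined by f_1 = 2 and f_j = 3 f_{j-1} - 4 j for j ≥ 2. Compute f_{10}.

f_2 = 3(2) - 8 = -2
f_3 = 3(-2) - 12 = -18
f_4 = 3(-18) - 16 = -70
f_5 = 3(-70) - 20 = -230
f_6 = 3(-230) - 24 = -714
f_7 = 3(-714) - 28 = -2170
f_8 = 3(-2170) - 32 = -6542
f_9 = 3(-6542) - 36 = -19662
f_{10} = 3(-19662) - 40 = -59026

-59026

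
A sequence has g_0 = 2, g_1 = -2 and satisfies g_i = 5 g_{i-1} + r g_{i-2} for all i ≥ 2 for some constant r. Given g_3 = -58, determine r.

-1

g_2 = -10 + 2r
g_3 = -50 + 8r
So -50 + 8r = -58, giving r = -1.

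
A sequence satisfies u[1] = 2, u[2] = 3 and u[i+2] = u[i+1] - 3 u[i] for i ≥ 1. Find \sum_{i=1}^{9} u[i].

-178

u[3] = 3 - 3·2 = -3
u[4] = (-3) - 3·3 = -12
u[5] = (-12) - 3·(-3) = -3
u[6] = (-3) - 3·(-12) = 33
u[7] = 33 - 3·(-3) = 42
u[8] = 42 - 3·33 = -57
u[9] = (-57) - 3·42 = -183
Sum = 2 + 3 + (-3) + (-12) + (-3) + 33 + 42 + (-57) + (-183) = -178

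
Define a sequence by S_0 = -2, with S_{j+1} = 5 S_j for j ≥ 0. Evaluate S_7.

-156250

S_1 = 5·(-2) = -10
S_2 = 5·(-10) = -50
S_3 = 5·(-50) = -250
S_4 = 5·(-250) = -1250
S_5 = 5·(-1250) = -6250
S_6 = 5·(-6250) = -31250
S_7 = 5·(-31250) = -156250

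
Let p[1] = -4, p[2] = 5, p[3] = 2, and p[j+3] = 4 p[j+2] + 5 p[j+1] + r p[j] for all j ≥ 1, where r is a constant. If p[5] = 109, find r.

p[4] = 33 - 4r
p[5] = 142 - 11r
So 142 - 11r = 109, giving r = 3.

3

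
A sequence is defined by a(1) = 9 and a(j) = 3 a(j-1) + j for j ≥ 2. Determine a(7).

a(2) = 3·9 + 2 = 29
a(3) = 3·29 + 3 = 90
a(4) = 3·90 + 4 = 274
a(5) = 3·274 + 5 = 827
a(6) = 3·827 + 6 = 2487
a(7) = 3·2487 + 7 = 7468

7468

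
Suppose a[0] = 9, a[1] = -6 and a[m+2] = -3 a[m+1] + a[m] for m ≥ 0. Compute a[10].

373752

a[2] = -3·(-6) + 9 = 27
a[3] = -3·27 + (-6) = -87
a[4] = -3·(-87) + 27 = 288
a[5] = -3·288 + (-87) = -951
a[6] = -3·(-951) + 288 = 3141
a[7] = -3·3141 + (-951) = -10374
a[8] = -3·(-10374) + 3141 = 34263
a[9] = -3·34263 + (-10374) = -113163
a[10] = -3·(-113163) + 34263 = 373752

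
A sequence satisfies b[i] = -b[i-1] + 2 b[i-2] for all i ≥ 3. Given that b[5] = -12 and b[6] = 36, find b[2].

Rearranging, b[i-2] = (b[i] + b[i-1]) / 2.
b[4] = (36 + (-12)) / 2 = 24/2 = 12
b[3] = (-12 + 12) / 2 = 0/2 = 0
b[2] = (12 + 0) / 2 = 12/2 = 6

6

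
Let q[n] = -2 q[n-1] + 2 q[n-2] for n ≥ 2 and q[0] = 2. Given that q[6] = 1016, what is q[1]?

-7

Let q[1] = z.
q[2] = 4 - 2z
q[3] = -8 + 6z
q[4] = 24 - 16z
q[5] = -64 + 44z
q[6] = 176 - 120z
So 176 - 120z = 1016, giving z = -7.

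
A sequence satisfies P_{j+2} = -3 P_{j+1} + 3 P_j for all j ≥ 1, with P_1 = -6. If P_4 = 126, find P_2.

6

Let P_2 = v.
P_3 = -18 - 3v
P_4 = 54 + 12v
So 54 + 12v = 126, giving v = 6.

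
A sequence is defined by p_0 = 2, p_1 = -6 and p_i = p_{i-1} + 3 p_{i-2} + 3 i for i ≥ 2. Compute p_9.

1455

p_2 = (-6) + 3(2) + 6 = 6
p_3 = 6 + 3(-6) + 9 = -3
p_4 = (-3) + 3(6) + 12 = 27
p_5 = 27 + 3(-3) + 15 = 33
p_6 = 33 + 3(27) + 18 = 132
p_7 = 132 + 3(33) + 21 = 252
p_8 = 252 + 3(132) + 24 = 672
p_9 = 672 + 3(252) + 27 = 1455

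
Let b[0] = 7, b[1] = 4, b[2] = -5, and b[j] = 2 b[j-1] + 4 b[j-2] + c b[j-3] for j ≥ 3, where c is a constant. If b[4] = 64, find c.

4

b[3] = 6 + 7c
b[4] = -8 + 18c
So -8 + 18c = 64, giving c = 4.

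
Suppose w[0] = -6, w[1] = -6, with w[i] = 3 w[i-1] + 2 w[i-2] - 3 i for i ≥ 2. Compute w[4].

w[2] = 3*(-6) + 2*(-6) - 6 = -36
w[3] = 3*(-36) + 2*(-6) - 9 = -129
w[4] = 3*(-129) + 2*(-36) - 12 = -471

-471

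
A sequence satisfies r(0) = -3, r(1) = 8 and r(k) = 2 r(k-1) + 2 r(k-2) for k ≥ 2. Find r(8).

5200

r(2) = 2*8 + 2*(-3) = 10
r(3) = 2*10 + 2*8 = 36
r(4) = 2*36 + 2*10 = 92
r(5) = 2*92 + 2*36 = 256
r(6) = 2*256 + 2*92 = 696
r(7) = 2*696 + 2*256 = 1904
r(8) = 2*1904 + 2*696 = 5200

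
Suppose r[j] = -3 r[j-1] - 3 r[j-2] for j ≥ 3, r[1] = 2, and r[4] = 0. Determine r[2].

Let r[2] = x.
r[3] = -6 - 3x
r[4] = 18 + 6x
So 18 + 6x = 0, giving x = -3.

-3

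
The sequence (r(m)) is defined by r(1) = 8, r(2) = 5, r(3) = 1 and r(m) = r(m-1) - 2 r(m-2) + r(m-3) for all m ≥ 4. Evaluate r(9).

-3

r(4) = 1 - 2·5 + 8 = -1
r(5) = (-1) - 2·1 + 5 = 2
r(6) = 2 - 2·(-1) + 1 = 5
r(7) = 5 - 2·2 + (-1) = 0
r(8) = 0 - 2·5 + 2 = -8
r(9) = (-8) - 2·0 + 5 = -3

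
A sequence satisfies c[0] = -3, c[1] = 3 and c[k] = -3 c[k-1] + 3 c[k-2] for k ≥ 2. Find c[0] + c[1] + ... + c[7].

c[2] = -3(3) + 3(-3) = -18
c[3] = -3(-18) + 3(3) = 63
c[4] = -3(63) + 3(-18) = -243
c[5] = -3(-243) + 3(63) = 918
c[6] = -3(918) + 3(-243) = -3483
c[7] = -3(-3483) + 3(918) = 13203
Sum = (-3) + 3 + (-18) + 63 + (-243) + 918 + (-3483) + 13203 = 10440

10440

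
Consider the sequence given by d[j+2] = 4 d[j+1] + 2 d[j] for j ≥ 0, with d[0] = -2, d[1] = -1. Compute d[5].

-676

d[2] = 4·(-1) + 2·(-2) = -8
d[3] = 4·(-8) + 2·(-1) = -34
d[4] = 4·(-34) + 2·(-8) = -152
d[5] = 4·(-152) + 2·(-34) = -676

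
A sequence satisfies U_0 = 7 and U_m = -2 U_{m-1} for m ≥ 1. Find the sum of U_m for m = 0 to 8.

U_1 = -2*7 = -14
U_2 = -2*(-14) = 28
U_3 = -2*28 = -56
U_4 = -2*(-56) = 112
U_5 = -2*112 = -224
U_6 = -2*(-224) = 448
U_7 = -2*448 = -896
U_8 = -2*(-896) = 1792
Sum = 7 + (-14) + 28 + (-56) + 112 + (-224) + 448 + (-896) + 1792 = 1197

1197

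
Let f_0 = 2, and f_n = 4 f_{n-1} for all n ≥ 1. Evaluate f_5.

f_1 = 4*2 = 8
f_2 = 4*8 = 32
f_3 = 4*32 = 128
f_4 = 4*128 = 512
f_5 = 4*512 = 2048

2048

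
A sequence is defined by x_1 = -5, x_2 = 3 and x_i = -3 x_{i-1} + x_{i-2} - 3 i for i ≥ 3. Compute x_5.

x_3 = -3·3 + (-5) - 9 = -23
x_4 = -3·(-23) + 3 - 12 = 60
x_5 = -3·60 + (-23) - 15 = -218

-218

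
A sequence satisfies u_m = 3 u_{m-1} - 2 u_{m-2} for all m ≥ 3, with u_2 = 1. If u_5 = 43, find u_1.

Let u_1 = y.
u_3 = 3 - 2y
u_4 = 7 - 6y
u_5 = 15 - 14y
So 15 - 14y = 43, giving y = -2.

-2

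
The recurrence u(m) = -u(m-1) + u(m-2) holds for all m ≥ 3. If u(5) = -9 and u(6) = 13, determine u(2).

Rearranging, u(m-2) = u(m) + u(m-1).
u(4) = 13 + (-9) = 4
u(3) = -9 + 4 = -5
u(2) = 4 + (-5) = -1

-1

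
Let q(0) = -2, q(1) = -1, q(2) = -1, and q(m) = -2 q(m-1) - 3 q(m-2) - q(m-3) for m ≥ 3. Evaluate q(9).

79

q(3) = -2(-1) - 3(-1) - (-2) = 7
q(4) = -2(7) - 3(-1) - (-1) = -10
q(5) = -2(-10) - 3(7) - (-1) = 0
q(6) = -2(0) - 3(-10) - 7 = 23
q(7) = -2(23) - 3(0) - (-10) = -36
q(8) = -2(-36) - 3(23) - 0 = 3
q(9) = -2(3) - 3(-36) - 23 = 79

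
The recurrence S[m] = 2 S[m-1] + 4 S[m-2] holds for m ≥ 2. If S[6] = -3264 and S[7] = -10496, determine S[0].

-7

Rearranging, S[m-2] = (S[m] - 2 S[m-1]) / 4.
S[5] = (-10496 - 2·(-3264)) / 4 = -3968/4 = -992
S[4] = (-3264 - 2·(-992)) / 4 = -1280/4 = -320
S[3] = (-992 - 2·(-320)) / 4 = -352/4 = -88
S[2] = (-320 - 2·(-88)) / 4 = -144/4 = -36
S[1] = (-88 - 2·(-36)) / 4 = -16/4 = -4
S[0] = (-36 - 2·(-4)) / 4 = -28/4 = -7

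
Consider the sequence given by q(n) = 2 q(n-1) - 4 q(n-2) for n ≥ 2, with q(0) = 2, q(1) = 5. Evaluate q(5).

-16

q(2) = 2*5 - 4*2 = 2
q(3) = 2*2 - 4*5 = -16
q(4) = 2*(-16) - 4*2 = -40
q(5) = 2*(-40) - 4*(-16) = -16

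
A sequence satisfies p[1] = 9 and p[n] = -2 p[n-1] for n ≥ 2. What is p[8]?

-1152

p[2] = -2*9 = -18
p[3] = -2*(-18) = 36
p[4] = -2*36 = -72
p[5] = -2*(-72) = 144
p[6] = -2*144 = -288
p[7] = -2*(-288) = 576
p[8] = -2*576 = -1152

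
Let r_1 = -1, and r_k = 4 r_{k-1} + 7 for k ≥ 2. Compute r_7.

5459

r_2 = 4(-1) + 7 = 3
r_3 = 4(3) + 7 = 19
r_4 = 4(19) + 7 = 83
r_5 = 4(83) + 7 = 339
r_6 = 4(339) + 7 = 1363
r_7 = 4(1363) + 7 = 5459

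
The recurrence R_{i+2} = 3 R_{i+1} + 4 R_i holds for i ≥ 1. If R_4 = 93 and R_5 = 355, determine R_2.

Rearranging, R_{i-2} = (R_i - 3 R_{i-1}) / 4.
R_3 = (355 - 3(93)) / 4 = 76/4 = 19
R_2 = (93 - 3(19)) / 4 = 36/4 = 9

9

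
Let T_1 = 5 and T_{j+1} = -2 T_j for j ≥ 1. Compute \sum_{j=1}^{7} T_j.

215

T_2 = -2(5) = -10
T_3 = -2(-10) = 20
T_4 = -2(20) = -40
T_5 = -2(-40) = 80
T_6 = -2(80) = -160
T_7 = -2(-160) = 320
Sum = 5 + (-10) + 20 + (-40) + 80 + (-160) + 320 = 215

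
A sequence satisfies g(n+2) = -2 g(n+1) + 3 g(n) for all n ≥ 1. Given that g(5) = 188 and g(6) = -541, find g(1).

Rearranging, g(n-2) = (g(n) + 2 g(n-1)) / 3.
g(4) = (-541 + 2*188) / 3 = -165/3 = -55
g(3) = (188 + 2*(-55)) / 3 = 78/3 = 26
g(2) = (-55 + 2*26) / 3 = -3/3 = -1
g(1) = (26 + 2*(-1)) / 3 = 24/3 = 8

8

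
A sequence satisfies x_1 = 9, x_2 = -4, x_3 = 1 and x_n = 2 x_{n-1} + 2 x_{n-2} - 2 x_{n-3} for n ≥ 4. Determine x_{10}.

-4472

x_4 = 2(1) + 2(-4) - 2(9) = -24
x_5 = 2(-24) + 2(1) - 2(-4) = -38
x_6 = 2(-38) + 2(-24) - 2(1) = -126
x_7 = 2(-126) + 2(-38) - 2(-24) = -280
x_8 = 2(-280) + 2(-126) - 2(-38) = -736
x_9 = 2(-736) + 2(-280) - 2(-126) = -1780
x_{10} = 2(-1780) + 2(-736) - 2(-280) = -4472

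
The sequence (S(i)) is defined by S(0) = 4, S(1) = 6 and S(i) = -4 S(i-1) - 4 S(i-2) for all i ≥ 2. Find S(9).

S(2) = -4(6) - 4(4) = -40
S(3) = -4(-40) - 4(6) = 136
S(4) = -4(136) - 4(-40) = -384
S(5) = -4(-384) - 4(136) = 992
S(6) = -4(992) - 4(-384) = -2432
S(7) = -4(-2432) - 4(992) = 5760
S(8) = -4(5760) - 4(-2432) = -13312
S(9) = -4(-13312) - 4(5760) = 30208

30208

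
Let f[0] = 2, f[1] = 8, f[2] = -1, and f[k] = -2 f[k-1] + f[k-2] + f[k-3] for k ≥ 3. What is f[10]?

-2458

f[3] = -2*(-1) + 8 + 2 = 12
f[4] = -2*12 + (-1) + 8 = -17
f[5] = -2*(-17) + 12 + (-1) = 45
f[6] = -2*45 + (-17) + 12 = -95
f[7] = -2*(-95) + 45 + (-17) = 218
f[8] = -2*218 + (-95) + 45 = -486
f[9] = -2*(-486) + 218 + (-95) = 1095
f[10] = -2*1095 + (-486) + 218 = -2458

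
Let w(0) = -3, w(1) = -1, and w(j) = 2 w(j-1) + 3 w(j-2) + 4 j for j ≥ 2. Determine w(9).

4911

w(2) = 2·(-1) + 3·(-3) + 8 = -3
w(3) = 2·(-3) + 3·(-1) + 12 = 3
w(4) = 2·3 + 3·(-3) + 16 = 13
w(5) = 2·13 + 3·3 + 20 = 55
w(6) = 2·55 + 3·13 + 24 = 173
w(7) = 2·173 + 3·55 + 28 = 539
w(8) = 2·539 + 3·173 + 32 = 1629
w(9) = 2·1629 + 3·539 + 36 = 4911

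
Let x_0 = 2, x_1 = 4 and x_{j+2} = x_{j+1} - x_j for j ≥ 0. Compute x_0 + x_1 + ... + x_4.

2

x_2 = 4 - 2 = 2
x_3 = 2 - 4 = -2
x_4 = (-2) - 2 = -4
Sum = 2 + 4 + 2 + (-2) + (-4) = 2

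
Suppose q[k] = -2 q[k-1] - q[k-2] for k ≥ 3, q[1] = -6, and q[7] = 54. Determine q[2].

-4

Let q[2] = x.
q[3] = 6 - 2x
q[4] = -12 + 3x
q[5] = 18 - 4x
q[6] = -24 + 5x
q[7] = 30 - 6x
So 30 - 6x = 54, giving x = -4.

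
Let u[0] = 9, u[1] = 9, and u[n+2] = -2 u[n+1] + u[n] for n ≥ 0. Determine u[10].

u[2] = -2·9 + 9 = -9
u[3] = -2·(-9) + 9 = 27
u[4] = -2·27 + (-9) = -63
u[5] = -2·(-63) + 27 = 153
u[6] = -2·153 + (-63) = -369
u[7] = -2·(-369) + 153 = 891
u[8] = -2·891 + (-369) = -2151
u[9] = -2·(-2151) + 891 = 5193
u[10] = -2·5193 + (-2151) = -12537

-12537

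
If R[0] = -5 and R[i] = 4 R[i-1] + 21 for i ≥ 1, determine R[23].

The fixed point is 21/(1 - 4) = -7, so R[i] + 7 = 4(R[i-1] + 7).
Hence R[i] = 2·4^i - 7.
R[23] = 2·4^{23} - 7 = 2·70368744177664 - 7 = 140737488355321.

140737488355321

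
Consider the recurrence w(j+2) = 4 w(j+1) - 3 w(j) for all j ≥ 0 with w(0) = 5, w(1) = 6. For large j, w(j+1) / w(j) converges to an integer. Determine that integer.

3

The characteristic equation is r^2 - 4r + 3 = 0, which factors as (r - 3)(r - 1) = 0.
So the roots are 3 and 1. Since |3| > |1| and the coefficient of 3^j is non-zero, the ratio tends to 3.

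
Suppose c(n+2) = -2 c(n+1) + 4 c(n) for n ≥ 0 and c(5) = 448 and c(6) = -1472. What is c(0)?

Rearranging, c(n-2) = (c(n) + 2 c(n-1)) / 4.
c(4) = (-1472 + 2·448) / 4 = -576/4 = -144
c(3) = (448 + 2·(-144)) / 4 = 160/4 = 40
c(2) = (-144 + 2·40) / 4 = -64/4 = -16
c(1) = (40 + 2·(-16)) / 4 = 8/4 = 2
c(0) = (-16 + 2·2) / 4 = -12/4 = -3

-3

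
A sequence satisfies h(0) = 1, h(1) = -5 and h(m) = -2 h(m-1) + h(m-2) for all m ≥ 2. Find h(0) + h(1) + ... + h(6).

267

h(2) = -2·(-5) + 1 = 11
h(3) = -2·11 + (-5) = -27
h(4) = -2·(-27) + 11 = 65
h(5) = -2·65 + (-27) = -157
h(6) = -2·(-157) + 65 = 379
Sum = 1 + (-5) + 11 + (-27) + 65 + (-157) + 379 = 267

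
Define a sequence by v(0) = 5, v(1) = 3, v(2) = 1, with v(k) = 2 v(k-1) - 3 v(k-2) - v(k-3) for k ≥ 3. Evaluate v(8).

v(3) = 2*1 - 3*3 - 5 = -12
v(4) = 2*(-12) - 3*1 - 3 = -30
v(5) = 2*(-30) - 3*(-12) - 1 = -25
v(6) = 2*(-25) - 3*(-30) - (-12) = 52
v(7) = 2*52 - 3*(-25) - (-30) = 209
v(8) = 2*209 - 3*52 - (-25) = 287

287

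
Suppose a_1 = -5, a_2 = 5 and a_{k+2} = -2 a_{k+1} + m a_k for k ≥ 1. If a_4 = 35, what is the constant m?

1

a_3 = -10 - 5m
a_4 = 20 + 15m
So 20 + 15m = 35, giving m = 1.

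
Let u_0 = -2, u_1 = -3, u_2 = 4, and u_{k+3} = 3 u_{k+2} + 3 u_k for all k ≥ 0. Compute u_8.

u_3 = 3*4 + 3*(-2) = 6
u_4 = 3*6 + 3*(-3) = 9
u_5 = 3*9 + 3*4 = 39
u_6 = 3*39 + 3*6 = 135
u_7 = 3*135 + 3*9 = 432
u_8 = 3*432 + 3*39 = 1413

1413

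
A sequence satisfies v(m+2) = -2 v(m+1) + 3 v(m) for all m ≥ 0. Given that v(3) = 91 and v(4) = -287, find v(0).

-7

Rearranging, v(m-2) = (v(m) + 2 v(m-1)) / 3.
v(2) = (-287 + 2*91) / 3 = -105/3 = -35
v(1) = (91 + 2*(-35)) / 3 = 21/3 = 7
v(0) = (-35 + 2*7) / 3 = -21/3 = -7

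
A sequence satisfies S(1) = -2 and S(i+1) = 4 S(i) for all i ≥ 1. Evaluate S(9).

-131072

S(2) = 4(-2) = -8
S(3) = 4(-8) = -32
S(4) = 4(-32) = -128
S(5) = 4(-128) = -512
S(6) = 4(-512) = -2048
S(7) = 4(-2048) = -8192
S(8) = 4(-8192) = -32768
S(9) = 4(-32768) = -131072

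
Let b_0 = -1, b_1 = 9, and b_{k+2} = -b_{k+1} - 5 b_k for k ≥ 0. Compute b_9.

b_2 = -9 - 5*(-1) = -4
b_3 = -(-4) - 5*9 = -41
b_4 = -(-41) - 5*(-4) = 61
b_5 = -61 - 5*(-41) = 144
b_6 = -144 - 5*61 = -449
b_7 = -(-449) - 5*144 = -271
b_8 = -(-271) - 5*(-449) = 2516
b_9 = -2516 - 5*(-271) = -1161

-1161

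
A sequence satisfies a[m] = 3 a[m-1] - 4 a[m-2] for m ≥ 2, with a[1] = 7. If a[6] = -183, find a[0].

3

Let a[0] = w.
a[2] = 21 - 4w
a[3] = 35 - 12w
a[4] = 21 - 20w
a[5] = -77 - 12w
a[6] = -315 + 44w
So -315 + 44w = -183, giving w = 3.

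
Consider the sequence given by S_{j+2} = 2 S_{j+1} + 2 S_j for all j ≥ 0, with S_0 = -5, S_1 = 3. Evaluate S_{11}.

-12064

S_2 = 2·3 + 2·(-5) = -4
S_3 = 2·(-4) + 2·3 = -2
S_4 = 2·(-2) + 2·(-4) = -12
S_5 = 2·(-12) + 2·(-2) = -28
S_6 = 2·(-28) + 2·(-12) = -80
S_7 = 2·(-80) + 2·(-28) = -216
S_8 = 2·(-216) + 2·(-80) = -592
S_9 = 2·(-592) + 2·(-216) = -1616
S_{10} = 2·(-1616) + 2·(-592) = -4416
S_{11} = 2·(-4416) + 2·(-1616) = -12064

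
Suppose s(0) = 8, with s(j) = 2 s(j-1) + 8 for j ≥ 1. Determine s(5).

504

s(1) = 2*8 + 8 = 24
s(2) = 2*24 + 8 = 56
s(3) = 2*56 + 8 = 120
s(4) = 2*120 + 8 = 248
s(5) = 2*248 + 8 = 504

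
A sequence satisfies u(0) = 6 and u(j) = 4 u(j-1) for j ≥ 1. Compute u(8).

u(1) = 4(6) = 24
u(2) = 4(24) = 96
u(3) = 4(96) = 384
u(4) = 4(384) = 1536
u(5) = 4(1536) = 6144
u(6) = 4(6144) = 24576
u(7) = 4(24576) = 98304
u(8) = 4(98304) = 393216

393216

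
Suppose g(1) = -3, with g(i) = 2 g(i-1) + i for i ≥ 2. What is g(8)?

-10

g(2) = 2*(-3) + 2 = -4
g(3) = 2*(-4) + 3 = -5
g(4) = 2*(-5) + 4 = -6
g(5) = 2*(-6) + 5 = -7
g(6) = 2*(-7) + 6 = -8
g(7) = 2*(-8) + 7 = -9
g(8) = 2*(-9) + 8 = -10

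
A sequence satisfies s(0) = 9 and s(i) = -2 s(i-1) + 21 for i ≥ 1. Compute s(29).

The fixed point is 21/(1 + 2) = 7, so s(i) - 7 = -2(s(i-1) - 7).
Hence s(i) = 2·(-2)^i + 7.
s(29) = 2·(-2)^{29} + 7 = 2·-536870912 + 7 = -1073741817.

-1073741817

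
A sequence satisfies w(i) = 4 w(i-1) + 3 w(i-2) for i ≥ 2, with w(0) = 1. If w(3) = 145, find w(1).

Let w(1) = x.
w(2) = 3 + 4x
w(3) = 12 + 19x
So 12 + 19x = 145, giving x = 7.

7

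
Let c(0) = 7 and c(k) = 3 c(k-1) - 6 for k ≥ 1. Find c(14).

19131879

The fixed point is -6/(1 - 3) = 3, so c(k) - 3 = 3(c(k-1) - 3).
Hence c(k) = 4·3^k + 3.
c(14) = 4·3^{14} + 3 = 4·4782969 + 3 = 19131879.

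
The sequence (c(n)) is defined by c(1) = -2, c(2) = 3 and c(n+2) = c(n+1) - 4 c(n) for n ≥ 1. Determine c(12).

5407

c(3) = 3 - 4*(-2) = 11
c(4) = 11 - 4*3 = -1
c(5) = (-1) - 4*11 = -45
c(6) = (-45) - 4*(-1) = -41
c(7) = (-41) - 4*(-45) = 139
c(8) = 139 - 4*(-41) = 303
c(9) = 303 - 4*139 = -253
c(10) = (-253) - 4*303 = -1465
c(11) = (-1465) - 4*(-253) = -453
c(12) = (-453) - 4*(-1465) = 5407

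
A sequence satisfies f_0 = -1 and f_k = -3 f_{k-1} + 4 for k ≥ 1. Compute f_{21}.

20920706407

The fixed point is 4/(1 + 3) = 1, so f_k - 1 = -3(f_{k-1} - 1).
Hence f_k = -2·(-3)^k + 1.
f_{21} = -2·(-3)^{21} + 1 = -2·-10460353203 + 1 = 20920706407.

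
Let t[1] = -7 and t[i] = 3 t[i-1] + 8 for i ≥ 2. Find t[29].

-68630377364887

The fixed point is 8/(1 - 3) = -4, so t[i] + 4 = 3(t[i-1] + 4).
Hence t[i] = -3·3^{i-1} - 4.
t[29] = -3·3^{28} - 4 = -3·22876792454961 - 4 = -68630377364887.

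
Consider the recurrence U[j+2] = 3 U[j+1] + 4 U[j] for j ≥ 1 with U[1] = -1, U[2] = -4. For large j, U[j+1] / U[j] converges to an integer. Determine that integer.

The characteristic equation is r^2 - 3r - 4 = 0, which factors as (r - 4)(r + 1) = 0.
So the roots are 4 and -1. Since |4| > |-1| and the coefficient of 4^j is non-zero, the ratio tends to 4.

4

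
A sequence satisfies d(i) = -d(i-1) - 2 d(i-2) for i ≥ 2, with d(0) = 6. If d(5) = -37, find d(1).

Let d(1) = v.
d(2) = -12 - v
d(3) = 12 - v
d(4) = 12 + 3v
d(5) = -36 - v
So -36 - v = -37, giving v = 1.

1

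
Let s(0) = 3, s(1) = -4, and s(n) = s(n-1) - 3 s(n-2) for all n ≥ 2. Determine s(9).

s(2) = (-4) - 3·3 = -13
s(3) = (-13) - 3·(-4) = -1
s(4) = (-1) - 3·(-13) = 38
s(5) = 38 - 3·(-1) = 41
s(6) = 41 - 3·38 = -73
s(7) = (-73) - 3·41 = -196
s(8) = (-196) - 3·(-73) = 23
s(9) = 23 - 3·(-196) = 611

611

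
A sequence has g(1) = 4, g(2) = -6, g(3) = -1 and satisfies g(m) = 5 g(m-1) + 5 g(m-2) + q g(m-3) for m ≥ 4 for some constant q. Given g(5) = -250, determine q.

-5

g(4) = -35 + 4q
g(5) = -180 + 14q
So -180 + 14q = -250, giving q = -5.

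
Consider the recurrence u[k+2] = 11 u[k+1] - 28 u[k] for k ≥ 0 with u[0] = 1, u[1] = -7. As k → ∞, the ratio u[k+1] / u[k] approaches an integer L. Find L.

7

The characteristic equation is r^2 - 11r + 28 = 0, which factors as (r - 7)(r - 4) = 0.
So the roots are 7 and 4. Since |7| > |4| and the coefficient of 7^k is non-zero, the ratio tends to 7.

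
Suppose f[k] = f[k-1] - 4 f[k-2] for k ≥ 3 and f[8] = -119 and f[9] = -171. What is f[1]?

Rearranging, f[k-2] = (f[k] - f[k-1]) / -4.
f[7] = (-171 - (-119)) / -4 = -52/-4 = 13
f[6] = (-119 - 13) / -4 = -132/-4 = 33
f[5] = (13 - 33) / -4 = -20/-4 = 5
f[4] = (33 - 5) / -4 = 28/-4 = -7
f[3] = (5 - (-7)) / -4 = 12/-4 = -3
f[2] = (-7 - (-3)) / -4 = -4/-4 = 1
f[1] = (-3 - 1) / -4 = -4/-4 = 1

1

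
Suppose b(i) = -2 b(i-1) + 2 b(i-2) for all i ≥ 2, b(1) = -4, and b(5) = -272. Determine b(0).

3

Let b(0) = v.
b(2) = 8 + 2v
b(3) = -24 - 4v
b(4) = 64 + 12v
b(5) = -176 - 32v
So -176 - 32v = -272, giving v = 3.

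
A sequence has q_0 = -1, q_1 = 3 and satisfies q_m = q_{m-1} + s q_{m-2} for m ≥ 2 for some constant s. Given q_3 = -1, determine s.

q_2 = 3 - s
q_3 = 3 + 2s
So 3 + 2s = -1, giving s = -2.

-2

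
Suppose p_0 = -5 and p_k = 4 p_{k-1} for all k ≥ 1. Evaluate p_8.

-327680

p_1 = 4(-5) = -20
p_2 = 4(-20) = -80
p_3 = 4(-80) = -320
p_4 = 4(-320) = -1280
p_5 = 4(-1280) = -5120
p_6 = 4(-5120) = -20480
p_7 = 4(-20480) = -81920
p_8 = 4(-81920) = -327680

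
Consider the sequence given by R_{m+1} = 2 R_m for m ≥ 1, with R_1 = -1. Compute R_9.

R_2 = 2·(-1) = -2
R_3 = 2·(-2) = -4
R_4 = 2·(-4) = -8
R_5 = 2·(-8) = -16
R_6 = 2·(-16) = -32
R_7 = 2·(-32) = -64
R_8 = 2·(-64) = -128
R_9 = 2·(-128) = -256

-256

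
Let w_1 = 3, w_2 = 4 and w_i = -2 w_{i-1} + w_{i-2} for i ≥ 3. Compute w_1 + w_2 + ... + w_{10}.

1927

w_3 = -2*4 + 3 = -5
w_4 = -2*(-5) + 4 = 14
w_5 = -2*14 + (-5) = -33
w_6 = -2*(-33) + 14 = 80
w_7 = -2*80 + (-33) = -193
w_8 = -2*(-193) + 80 = 466
w_9 = -2*466 + (-193) = -1125
w_{10} = -2*(-1125) + 466 = 2716
Sum = 3 + 4 + (-5) + 14 + (-33) + 80 + (-193) + 466 + (-1125) + 2716 = 1927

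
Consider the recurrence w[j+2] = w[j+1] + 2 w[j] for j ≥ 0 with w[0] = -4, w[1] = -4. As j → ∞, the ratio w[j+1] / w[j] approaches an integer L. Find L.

The characteristic equation is r^2 - r - 2 = 0, which factors as (r - 2)(r + 1) = 0.
So the roots are 2 and -1. Since |2| > |-1| and the coefficient of 2^j is non-zero, the ratio tends to 2.

2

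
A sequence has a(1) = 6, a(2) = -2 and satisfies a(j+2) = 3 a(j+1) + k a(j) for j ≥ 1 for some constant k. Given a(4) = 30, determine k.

a(3) = -6 + 6k
a(4) = -18 + 16k
So -18 + 16k = 30, giving k = 3.

3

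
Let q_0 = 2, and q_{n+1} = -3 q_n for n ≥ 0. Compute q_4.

162

q_1 = -3(2) = -6
q_2 = -3(-6) = 18
q_3 = -3(18) = -54
q_4 = -3(-54) = 162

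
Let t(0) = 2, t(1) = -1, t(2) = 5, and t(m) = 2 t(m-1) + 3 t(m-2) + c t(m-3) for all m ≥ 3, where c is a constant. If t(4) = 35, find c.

t(3) = 7 + 2c
t(4) = 29 + 3c
So 29 + 3c = 35, giving c = 2.

2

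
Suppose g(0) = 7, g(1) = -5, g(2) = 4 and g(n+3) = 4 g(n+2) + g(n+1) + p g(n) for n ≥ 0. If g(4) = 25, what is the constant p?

g(3) = 11 + 7p
g(4) = 48 + 23p
So 48 + 23p = 25, giving p = -1.

-1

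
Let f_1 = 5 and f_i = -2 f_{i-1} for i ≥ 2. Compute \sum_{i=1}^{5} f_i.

55

f_2 = -2·5 = -10
f_3 = -2·(-10) = 20
f_4 = -2·20 = -40
f_5 = -2·(-40) = 80
Sum = 5 + (-10) + 20 + (-40) + 80 = 55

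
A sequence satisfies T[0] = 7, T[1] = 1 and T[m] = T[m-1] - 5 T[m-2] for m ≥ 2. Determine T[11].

T[2] = 1 - 5·7 = -34
T[3] = (-34) - 5·1 = -39
T[4] = (-39) - 5·(-34) = 131
T[5] = 131 - 5·(-39) = 326
T[6] = 326 - 5·131 = -329
T[7] = (-329) - 5·326 = -1959
T[8] = (-1959) - 5·(-329) = -314
T[9] = (-314) - 5·(-1959) = 9481
T[10] = 9481 - 5·(-314) = 11051
T[11] = 11051 - 5·9481 = -36354

-36354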